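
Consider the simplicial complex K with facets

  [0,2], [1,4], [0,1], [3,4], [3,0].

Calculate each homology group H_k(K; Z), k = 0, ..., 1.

We work with the vertex ordering 0 < 1 < 2 < 3 < 4. The simplices of K, each written with vertices in increasing order, are:

  0-simplices (5): [0], [1], [2], [3], [4]
  1-simplices (5): [0,1], [0,2], [0,3], [1,4], [3,4]

so the chain groups are C_0 ≅ Z^5, C_1 ≅ Z^5.

Boundary ∂_1: C_1 → C_0 maps an edge to its endpoints' difference, ∂[p,q] = q − p. For instance
  ∂[3,4] = [4] − [3].
As a 5×5 matrix over Z this has rank 4, with invariant factors (1,1,1,1).

Reading off H_k = ker ∂_k / im ∂_{k+1}:

  H_0: rank C_0 − rank ∂_1 = 5 − 4 = 1, and the invariant factors of ∂_1 are all 1, so H_0 = Z.
  H_1: rank ker ∂_1 − rank ∂_2 = (5 − 4) − 0 = 1, and there is no ∂_2, so H_1 = Z.

As a check, the Euler characteristic is 5 − 5 = 0, which agrees with 1 − 1 = 0.

H_0 = Z,  H_1 = Z.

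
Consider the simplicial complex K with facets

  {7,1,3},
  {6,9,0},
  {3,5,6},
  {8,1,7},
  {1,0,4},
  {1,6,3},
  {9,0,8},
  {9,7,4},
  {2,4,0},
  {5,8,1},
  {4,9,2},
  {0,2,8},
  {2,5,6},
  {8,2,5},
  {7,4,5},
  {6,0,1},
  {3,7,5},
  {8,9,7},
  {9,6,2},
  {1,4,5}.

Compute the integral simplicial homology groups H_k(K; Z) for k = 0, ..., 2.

Order the vertices as 0 < 1 < 2 < 3 < 4 < 5 < 6 < 7 < 8 < 9. Listing each simplex with vertices in this order, K has dimension 2 with simplices:

  0-simplices (10): [0], [1], [2], [3], [4], [5], [6], [7], [8], [9]
  1-simplices (30): (30 of them)
  2-simplices (20): (20 of them)

Hence C_0 ≅ Z^10, C_1 ≅ Z^30, C_2 ≅ Z^20.

∂_1: C_1 → C_0 is given by ∂[p,q] = [q] − [p]. For instance
  ∂[0,1] = [1] − [0].
This gives a 10×30 integer matrix of rank 9; reducing to Smith normal form yields diagonal entries (1,1,1,1,1,1,1,1,1).

∂_2: C_2 → C_1 maps a triangle to the signed sum of its edges. For instance
  ∂[1,7,8] = [7,8] − [1,8] + [1,7],
  ∂[7,8,9] = [8,9] − [7,9] + [7,8].
As a 30×20 matrix over Z this has rank 20, with invariant factors (1,1,1,1,1,1,1,1,1,1,1,1,1,1,1,1,1,1,1,2).

Now H_k = ker ∂_k / im ∂_{k+1}, so:

  H_0: rank C_0 − rank ∂_1 = 10 − 9 = 1, and the invariant factors of ∂_1 are all 1, so H_0 = Z.
  H_1: rank ker ∂_1 − rank ∂_2 = (30 − 9) − 20 = 1, and ∂_2 has invariant factor 2 > 1, so H_1 = Z × Z/2.
  H_2: rank ker ∂_2 − rank ∂_3 = (20 − 20) − 0 = 0, and there is no ∂_3, so H_2 = 0.

H_0 ≅ Z,  H_1 ≅ Z × Z/2,  H_2 = 0.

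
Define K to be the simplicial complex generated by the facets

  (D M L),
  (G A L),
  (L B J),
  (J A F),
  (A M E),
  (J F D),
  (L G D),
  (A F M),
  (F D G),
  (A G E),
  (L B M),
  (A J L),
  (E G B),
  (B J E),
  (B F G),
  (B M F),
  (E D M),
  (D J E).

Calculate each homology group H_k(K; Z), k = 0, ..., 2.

H_0 = Z,  H_1 = Z^2,  H_2 = Z.

Fix the vertex order A < B < D < E < F < G < J < L < M and write every simplex with vertices in increasing order. Then dim K = 2 and the simplices of K are:

  0-simplices (9): A, B, D, E, F, G, J, L, M
  1-simplices (27): AE, AF, AG, AJ, AL, AM, BE, BF, BG, BJ, BL, BM, DE, DF, DG, DJ, DL, DM, EG, EJ, EM, FG, FJ, FM, GL, JL, LM
  2-simplices (18): AEG, AEM, AFJ, AFM, AGL, AJL, BEG, BEJ, BFG, BFM, BJL, BLM, DEJ, DEM, DFG, DFJ, DGL, DLM

Hence C_0 ≅ Z^9, C_1 ≅ Z^27, C_2 ≅ Z^18.

∂_1: C_1 → C_0 is given by ∂[p,q] = [q] − [p].
This gives a 9×27 integer matrix of rank 8; reducing to Smith normal form yields diagonal entries (1,1,1,1,1,1,1,1).

The boundary map ∂_2: C_2 → C_1 maps a triangle to the signed sum of its edges. For instance
  ∂DEJ = EJ − DJ + DE,
  ∂DFJ = FJ − DJ + DF.
The resulting 27×18 matrix has rank 17, and its Smith normal form has invariant factors (1,1,1,1,1,1,1,1,1,1,1,1,1,1,1,1,1).

Computing H_k = (kernel of ∂_k) / (image of ∂_{k+1}):

  H_0: rank C_0 − rank ∂_1 = 9 − 8 = 1, and the invariant factors of ∂_1 are all 1, so H_0 ≅ Z.
  H_1: rank ker ∂_1 − rank ∂_2 = (27 − 8) − 17 = 2, and the invariant factors of ∂_2 are all 1, so H_1 ≅ Z^2.
  H_2: rank ker ∂_2 − rank ∂_3 = (18 − 17) − 0 = 1, and there is no ∂_3, so H_2 ≅ Z.

(K is a triangulation of the torus T^2.)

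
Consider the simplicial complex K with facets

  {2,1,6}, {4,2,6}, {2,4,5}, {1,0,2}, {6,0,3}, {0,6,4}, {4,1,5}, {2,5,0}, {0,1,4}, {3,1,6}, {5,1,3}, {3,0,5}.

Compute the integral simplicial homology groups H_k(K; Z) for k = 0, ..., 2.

We work with the vertex ordering 0 < 1 < 2 < 3 < 4 < 5 < 6. The simplices of K, each written with vertices in increasing order, are:

  0-simplices (7): [0], [1], [2], [3], [4], [5], [6]
  1-simplices (18): [0,1], [0,2], [0,3], [0,4], [0,5], [0,6], [1,2], [1,3], [1,4], [1,5], [1,6], [2,4], [2,5], [2,6], [3,5], [3,6], [4,5], [4,6]
  2-simplices (12): [0,1,2], [0,1,4], [0,2,5], [0,3,5], [0,3,6], [0,4,6], [1,2,6], [1,3,5], [1,3,6], [1,4,5], [2,4,5], [2,4,6]

Hence C_0 ≅ Z^7, C_1 ≅ Z^18, C_2 ≅ Z^12.

∂_1: C_1 → C_0 sends each edge [p,q] (with p < q) to q − p. For instance
  ∂[4,6] = [6] − [4].
This gives a 7×18 integer matrix of rank 6; reducing to Smith normal form yields diagonal entries (1,1,1,1,1,1).

∂_2: C_2 → C_1 acts by ∂[p,q,r] = [q,r] − [p,r] + [p,q]. For instance
  ∂[2,4,6] = [4,6] − [2,6] + [2,4],
  ∂[1,3,6] = [3,6] − [1,6] + [1,3].
This gives a 18×12 integer matrix of rank 12; reducing to Smith normal form yields diagonal entries (1,1,1,1,1,1,1,1,1,1,1,2).

Reading off H_k = ker ∂_k / im ∂_{k+1}:

  H_0: rank C_0 − rank ∂_1 = 7 − 6 = 1, and the invariant factors of ∂_1 are all 1, so H_0 = Z.
  H_1: rank ker ∂_1 − rank ∂_2 = (18 − 6) − 12 = 0, and ∂_2 has invariant factor 2 > 1, so H_1 = Z_2.
  H_2: rank ker ∂_2 − rank ∂_3 = (12 − 12) − 0 = 0, and there is no ∂_3, so H_2 = 0.

H_0 = Z,  H_1 = Z_2,  H_2 = 0.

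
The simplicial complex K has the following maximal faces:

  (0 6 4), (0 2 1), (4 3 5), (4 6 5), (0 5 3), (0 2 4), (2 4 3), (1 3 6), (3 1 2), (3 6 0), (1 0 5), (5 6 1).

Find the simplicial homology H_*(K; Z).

H_0 = Z,  H_1 = Z/2Z,  H_2 = 0.

We work with the vertex ordering 0 < 1 < 2 < 3 < 4 < 5 < 6. The simplices of K, each written with vertices in increasing order, are:

  0-simplices (7): [0], [1], [2], [3], [4], [5], [6]
  1-simplices (18): [0,1], [0,2], [0,3], [0,4], [0,5], [0,6], [1,2], [1,3], [1,5], [1,6], [2,3], [2,4], [3,4], [3,5], [3,6], [4,5], [4,6], [5,6]
  2-simplices (12): [0,1,2], [0,1,5], [0,2,4], [0,3,5], [0,3,6], [0,4,6], [1,2,3], [1,3,6], [1,5,6], [2,3,4], [3,4,5], [4,5,6]

so the chain groups are C_0 ≅ Z^7, C_1 ≅ Z^18, C_2 ≅ Z^12.

The boundary map ∂_1: C_1 → C_0 sends each edge [p,q] (with p < q) to q − p. For instance
  ∂[4,5] = [5] − [4].
The resulting 7×18 matrix has rank 6, and its Smith normal form has invariant factors (1,1,1,1,1,1).

∂_2: C_2 → C_1 maps a triangle to the signed sum of its edges. For instance
  ∂[0,2,4] = [2,4] − [0,4] + [0,2],
  ∂[3,4,5] = [4,5] − [3,5] + [3,4].
As a 18×12 matrix over Z this has rank 12, with invariant factors (1,1,1,1,1,1,1,1,1,1,1,2).

Computing H_k = (kernel of ∂_k) / (image of ∂_{k+1}):

  H_0: rank C_0 − rank ∂_1 = 7 − 6 = 1, and the invariant factors of ∂_1 are all 1, so H_0 ≅ Z.
  H_1: rank ker ∂_1 − rank ∂_2 = (18 − 6) − 12 = 0, and ∂_2 has invariant factor 2 > 1, so H_1 ≅ Z/2Z.
  H_2: rank ker ∂_2 − rank ∂_3 = (12 − 12) − 0 = 0, and there is no ∂_3, so H_2 ≅ 0.

As a check, the Euler characteristic is 7 − 18 + 12 = 1, which agrees with 1 − 0 + 0 = 1.
(K is a triangulation of the real projective plane RP^2.)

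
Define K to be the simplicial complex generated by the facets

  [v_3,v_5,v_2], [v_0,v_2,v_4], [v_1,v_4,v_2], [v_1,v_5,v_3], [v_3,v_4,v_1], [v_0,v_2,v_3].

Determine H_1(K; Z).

We work with the vertex ordering v_0 < v_1 < v_2 < v_3 < v_4 < v_5. The simplices of K, each written with vertices in increasing order, are:

  0-simplices (6): [v_0], [v_1], [v_2], [v_3], [v_4], [v_5]
  1-simplices (12): [v_0,v_2], [v_0,v_3], [v_0,v_4], [v_1,v_2], [v_1,v_3], [v_1,v_4], [v_1,v_5], [v_2,v_3], [v_2,v_4], [v_2,v_5], [v_3,v_4], [v_3,v_5]
  2-simplices (6): [v_0,v_2,v_3], [v_0,v_2,v_4], [v_1,v_2,v_4], [v_1,v_3,v_4], [v_1,v_3,v_5], [v_2,v_3,v_5]

giving chain groups C_0 ≅ Z^6, C_1 ≅ Z^12, C_2 ≅ Z^6.

The boundary map ∂_1: C_1 → C_0 sends each edge [p,q] (with p < q) to q − p. For instance
  ∂[v_1,v_5] = [v_5] − [v_1].
The 6×12 boundary matrix has rank 5 and Smith normal form diag(1,1,1,1,1).

The boundary map ∂_2: C_2 → C_1 maps a triangle to the signed sum of its edges. For instance
  ∂[v_0,v_2,v_3] = [v_2,v_3] − [v_0,v_3] + [v_0,v_2],
  ∂[v_1,v_3,v_4] = [v_3,v_4] − [v_1,v_4] + [v_1,v_3].
The 12×6 boundary matrix has rank 6 and Smith normal form diag(1,1,1,1,1,1).

Computing H_k = (kernel of ∂_k) / (image of ∂_{k+1}):

  H_1: rank ker ∂_1 − rank ∂_2 = (12 − 5) − 6 = 1, and the invariant factors of ∂_2 are all 1, so H_1 = Z.

H_1 = Z.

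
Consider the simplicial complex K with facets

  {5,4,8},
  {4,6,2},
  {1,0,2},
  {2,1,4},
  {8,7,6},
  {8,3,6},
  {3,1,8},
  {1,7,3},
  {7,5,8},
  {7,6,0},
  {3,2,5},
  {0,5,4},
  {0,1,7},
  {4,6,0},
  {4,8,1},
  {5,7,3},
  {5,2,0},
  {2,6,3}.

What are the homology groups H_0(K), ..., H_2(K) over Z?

H_0 ≅ Z,  H_1 ≅ Z × Z/2,  H_2 = 0.

Fix the vertex order 0 < 1 < 2 < 3 < 4 < 5 < 6 < 7 < 8 and write every simplex with vertices in increasing order. Then dim K = 2 and the simplices of K are:

  0-simplices (9): [0], [1], [2], [3], [4], [5], [6], [7], [8]
  1-simplices (27): (27 of them)
  2-simplices (18): [0,1,2], [0,1,7], [0,2,5], [0,4,5], [0,4,6], [0,6,7], [1,2,4], [1,3,7], [1,3,8], [1,4,8], [2,3,5], [2,3,6], [2,4,6], [3,5,7], [3,6,8], [4,5,8], [5,7,8], [6,7,8]

Hence C_0 ≅ Z^9, C_1 ≅ Z^27, C_2 ≅ Z^18.

∂_1: C_1 → C_0 is given by ∂[p,q] = [q] − [p].
The resulting 9×27 matrix has rank 8, and its Smith normal form has invariant factors (1,1,1,1,1,1,1,1).

∂_2: C_2 → C_1 maps a triangle to the signed sum of its edges. For instance
  ∂[0,4,6] = [4,6] − [0,6] + [0,4],
  ∂[0,2,5] = [2,5] − [0,5] + [0,2].
This gives a 27×18 integer matrix of rank 18; reducing to Smith normal form yields diagonal entries (1,1,1,1,1,1,1,1,1,1,1,1,1,1,1,1,1,2).

Computing H_k = (kernel of ∂_k) / (image of ∂_{k+1}):

  H_0: rank C_0 − rank ∂_1 = 9 − 8 = 1, and the invariant factors of ∂_1 are all 1, so H_0 ≅ Z.
  H_1: rank ker ∂_1 − rank ∂_2 = (27 − 8) − 18 = 1, and ∂_2 has invariant factor 2 > 1, so H_1 ≅ Z × Z/2.
  H_2: rank ker ∂_2 − rank ∂_3 = (18 − 18) − 0 = 0, and there is no ∂_3, so H_2 ≅ 0.

As a check, the Euler characteristic is 9 − 27 + 18 = 0, which agrees with 1 − 1 + 0 = 0.
(K is a triangulation of the Klein bottle.)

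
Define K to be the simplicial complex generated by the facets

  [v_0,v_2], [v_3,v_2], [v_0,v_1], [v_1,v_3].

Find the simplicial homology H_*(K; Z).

H_0 = Z,  H_1 = Z.

Fix the vertex order v_0 < v_1 < v_2 < v_3 and write every simplex with vertices in increasing order. Then dim K = 1 and the simplices of K are:

  0-simplices (4): [v_0], [v_1], [v_2], [v_3]
  1-simplices (4): [v_0,v_1], [v_0,v_2], [v_1,v_3], [v_2,v_3]

so the chain groups are C_0 ≅ Z^4, C_1 ≅ Z^4.

Boundary ∂_1: C_1 → C_0 is given by ∂[p,q] = [q] − [p]. For instance
  ∂[v_0,v_2] = [v_2] − [v_0].
This gives a 4×4 integer matrix of rank 3; reducing to Smith normal form yields diagonal entries (1,1,1).

From H_k ≅ ker(∂_k) / im(∂_{k+1}) we obtain:

  H_0: rank C_0 − rank ∂_1 = 4 − 3 = 1, and the invariant factors of ∂_1 are all 1, so H_0 = Z.
  H_1: rank ker ∂_1 − rank ∂_2 = (4 − 3) − 0 = 1, and there is no ∂_2, so H_1 = Z.

(K is a triangulation of the circle S^1.)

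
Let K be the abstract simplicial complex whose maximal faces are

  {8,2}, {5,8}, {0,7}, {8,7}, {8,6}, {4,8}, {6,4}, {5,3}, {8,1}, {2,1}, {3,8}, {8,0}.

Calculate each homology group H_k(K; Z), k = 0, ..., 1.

Order the vertices as 0 < 1 < 2 < 3 < 4 < 5 < 6 < 7 < 8. Listing each simplex with vertices in this order, K has dimension 1 with simplices:

  0-simplices (9): [0], [1], [2], [3], [4], [5], [6], [7], [8]
  1-simplices (12): [0,7], [0,8], [1,2], [1,8], [2,8], [3,5], [3,8], [4,6], [4,8], [5,8], [6,8], [7,8]

giving chain groups C_0 ≅ Z^9, C_1 ≅ Z^12.

∂_1: C_1 → C_0 maps an edge to its endpoints' difference, ∂[p,q] = q − p.
This gives a 9×12 integer matrix of rank 8; reducing to Smith normal form yields diagonal entries (1,1,1,1,1,1,1,1).

Now H_k = ker ∂_k / im ∂_{k+1}, so:

  H_0: rank C_0 − rank ∂_1 = 9 − 8 = 1, and the invariant factors of ∂_1 are all 1, so H_0 ≅ Z.
  H_1: rank ker ∂_1 − rank ∂_2 = (12 − 8) − 0 = 4, and there is no ∂_2, so H_1 ≅ Z^4.

H_0 ≅ Z,  H_1 ≅ Z^4.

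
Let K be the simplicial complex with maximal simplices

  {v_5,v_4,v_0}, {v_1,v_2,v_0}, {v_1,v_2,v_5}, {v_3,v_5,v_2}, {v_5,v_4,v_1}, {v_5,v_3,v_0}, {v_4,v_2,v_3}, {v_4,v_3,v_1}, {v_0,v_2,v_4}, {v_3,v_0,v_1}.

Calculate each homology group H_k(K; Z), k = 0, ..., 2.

H_0 = Z,  H_1 = Z/2Z,  H_2 = 0.

Fix the vertex order v_0 < v_1 < v_2 < v_3 < v_4 < v_5 and write every simplex with vertices in increasing order. Then dim K = 2 and the simplices of K are:

  0-simplices (6): [v_0], [v_1], [v_2], [v_3], [v_4], [v_5]
  1-simplices (15): (15 of them)
  2-simplices (10): [v_0,v_1,v_2], [v_0,v_1,v_3], [v_0,v_2,v_4], [v_0,v_3,v_5], [v_0,v_4,v_5], [v_1,v_2,v_5], [v_1,v_3,v_4], [v_1,v_4,v_5], [v_2,v_3,v_4], [v_2,v_3,v_5]

so the chain groups are C_0 ≅ Z^6, C_1 ≅ Z^15, C_2 ≅ Z^10.

The boundary map ∂_1: C_1 → C_0 maps an edge to its endpoints' difference, ∂[p,q] = q − p.
As a 6×15 matrix over Z this has rank 5, with invariant factors (1,1,1,1,1).

∂_2: C_2 → C_1 maps a triangle to the signed sum of its edges. For instance
  ∂[v_2,v_3,v_4] = [v_3,v_4] − [v_2,v_4] + [v_2,v_3],
  ∂[v_1,v_3,v_4] = [v_3,v_4] − [v_1,v_4] + [v_1,v_3].
This gives a 15×10 integer matrix of rank 10; reducing to Smith normal form yields diagonal entries (1,1,1,1,1,1,1,1,1,2).

Computing H_k = (kernel of ∂_k) / (image of ∂_{k+1}):

  H_0: rank C_0 − rank ∂_1 = 6 − 5 = 1, and the invariant factors of ∂_1 are all 1, so H_0 ≅ Z.
  H_1: rank ker ∂_1 − rank ∂_2 = (15 − 5) − 10 = 0, and ∂_2 has invariant factor 2 > 1, so H_1 ≅ Z/2Z.
  H_2: rank ker ∂_2 − rank ∂_3 = (10 − 10) − 0 = 0, and there is no ∂_3, so H_2 ≅ 0.

As a check, the Euler characteristic is 6 − 15 + 10 = 1, which agrees with 1 − 0 + 0 = 1.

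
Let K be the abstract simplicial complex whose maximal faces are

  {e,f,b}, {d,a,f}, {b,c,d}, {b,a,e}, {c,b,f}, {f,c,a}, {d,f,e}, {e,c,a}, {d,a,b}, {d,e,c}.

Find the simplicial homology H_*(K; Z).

H_0 ≅ Z,  H_1 ≅ Z_2,  H_2 = 0.

Take the total order a < b < c < d < e < f on the vertex set. Then K (dimension 2) consists of the simplices:

  0-simplices (6): a, b, c, d, e, f
  1-simplices (15): ab, ac, ad, ae, af, bc, bd, be, bf, cd, ce, cf, de, df, ef
  2-simplices (10): abd, abe, ace, acf, adf, bcd, bcf, bef, cde, def

so the chain groups are C_0 ≅ Z^6, C_1 ≅ Z^15, C_2 ≅ Z^10.

The boundary map ∂_1: C_1 → C_0 sends each edge [p,q] (with p < q) to q − p. For instance
  ∂bc = c − b.
The resulting 6×15 matrix has rank 5, and its Smith normal form has invariant factors (1,1,1,1,1).

The boundary map ∂_2: C_2 → C_1 maps a triangle to the signed sum of its edges. For instance
  ∂adf = df − af + ad,
  ∂abd = bd − ad + ab.
This gives a 15×10 integer matrix of rank 10; reducing to Smith normal form yields diagonal entries (1,1,1,1,1,1,1,1,1,2).

Now H_k = ker ∂_k / im ∂_{k+1}, so:

  H_0: rank C_0 − rank ∂_1 = 6 − 5 = 1, and the invariant factors of ∂_1 are all 1, so H_0 = Z.
  H_1: rank ker ∂_1 − rank ∂_2 = (15 − 5) − 10 = 0, and ∂_2 has invariant factor 2 > 1, so H_1 = Z_2.
  H_2: rank ker ∂_2 − rank ∂_3 = (10 − 10) − 0 = 0, and there is no ∂_3, so H_2 = 0.

As a check, the Euler characteristic is 6 − 15 + 10 = 1, which agrees with 1 − 0 + 0 = 1.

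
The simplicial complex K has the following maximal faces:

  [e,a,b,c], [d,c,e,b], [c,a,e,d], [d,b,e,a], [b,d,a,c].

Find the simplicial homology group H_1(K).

H_1 = 0.

Fix the vertex order a < b < c < d < e and write every simplex with vertices in increasing order. Then dim K = 3 and the simplices of K are:

  0-simplices (5): a, b, c, d, e
  1-simplices (10): ab, ac, ad, ae, bc, bd, be, cd, ce, de
  2-simplices (10): abc, abd, abe, acd, ace, ade, bcd, bce, bde, cde
  3-simplices (5): abcd, abce, abde, acde, bcde

Hence C_0 ≅ Z^5, C_1 ≅ Z^10, C_2 ≅ Z^10, C_3 ≅ Z^5.

∂_1: C_1 → C_0 is given by ∂[p,q] = [q] − [p]. For instance
  ∂ae = e − a.
As a 5×10 matrix over Z this has rank 4, with invariant factors (1,1,1,1).

Boundary ∂_2: C_2 → C_1 acts by ∂[p,q,r] = [q,r] − [p,r] + [p,q]. For instance
  ∂bcd = cd − bd + bc,
  ∂bde = de − be + bd.
As a 10×10 matrix over Z this has rank 6, with invariant factors (1,1,1,1,1,1).

Boundary ∂_3: C_3 → C_2 sends each 3-simplex σ to the alternating sum Σ_i (−1)^i (σ with its i-th vertex removed). For instance
  ∂bcde = cde − bde + bce − bcd,
  ∂abde = bde − ade + abe − abd.
As a 10×5 matrix over Z this has rank 4, with invariant factors (1,1,1,1).

Now H_k = ker ∂_k / im ∂_{k+1}, so:

  H_1: rank ker ∂_1 − rank ∂_2 = (10 − 4) − 6 = 0, and the invariant factors of ∂_2 are all 1, so H_1 = 0.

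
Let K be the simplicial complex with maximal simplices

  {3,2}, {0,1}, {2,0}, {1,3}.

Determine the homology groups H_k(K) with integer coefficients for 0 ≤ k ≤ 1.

Take the total order 0 < 1 < 2 < 3 on the vertex set. Then K (dimension 1) consists of the simplices:

  0-simplices (4): [0], [1], [2], [3]
  1-simplices (4): [0,1], [0,2], [1,3], [2,3]

giving chain groups C_0 ≅ Z^4, C_1 ≅ Z^4.

Boundary ∂_1: C_1 → C_0 is given by ∂[p,q] = [q] − [p]. For instance
  ∂[2,3] = [3] − [2].
The 4×4 boundary matrix has rank 3 and Smith normal form diag(1,1,1).

Reading off H_k = ker ∂_k / im ∂_{k+1}:

  H_0: rank C_0 − rank ∂_1 = 4 − 3 = 1, and the invariant factors of ∂_1 are all 1, so H_0 = Z.
  H_1: rank ker ∂_1 − rank ∂_2 = (4 − 3) − 0 = 1, and there is no ∂_2, so H_1 = Z.

As a check, the Euler characteristic is 4 − 4 = 0, which agrees with 1 − 1 = 0.
(K is a triangulation of the circle S^1.)

H_0 ≅ Z,  H_1 ≅ Z.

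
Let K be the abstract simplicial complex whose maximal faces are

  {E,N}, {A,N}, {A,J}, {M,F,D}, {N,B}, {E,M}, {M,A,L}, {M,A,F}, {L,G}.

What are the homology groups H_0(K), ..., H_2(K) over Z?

Take the total order A < B < D < E < F < G < J < L < M < N on the vertex set. Then K (dimension 2) consists of the simplices:

  0-simplices (10): A, B, D, E, F, G, J, L, M, N
  1-simplices (13): AF, AJ, AL, AM, AN, BN, DF, DM, EM, EN, FM, GL, LM
  2-simplices (3): AFM, ALM, DFM

giving chain groups C_0 ≅ Z^10, C_1 ≅ Z^13, C_2 ≅ Z^3.

The boundary map ∂_1: C_1 → C_0 maps an edge to its endpoints' difference, ∂[p,q] = q − p. For instance
  ∂FM = M − F.
The 10×13 boundary matrix has rank 9 and Smith normal form diag(1,1,1,1,1,1,1,1,1).

Boundary ∂_2: C_2 → C_1 acts by ∂[p,q,r] = [q,r] − [p,r] + [p,q]. For instance
  ∂DFM = FM − DM + DF,
  ∂ALM = LM − AM + AL.
The resulting 13×3 matrix has rank 3, and its Smith normal form has invariant factors (1,1,1).

Reading off H_k = ker ∂_k / im ∂_{k+1}:

  H_0: rank C_0 − rank ∂_1 = 10 − 9 = 1, and the invariant factors of ∂_1 are all 1, so H_0 = Z.
  H_1: rank ker ∂_1 − rank ∂_2 = (13 − 9) − 3 = 1, and the invariant factors of ∂_2 are all 1, so H_1 = Z.
  H_2: rank ker ∂_2 − rank ∂_3 = (3 − 3) − 0 = 0, and there is no ∂_3, so H_2 = 0.

H_0 ≅ Z,  H_1 ≅ Z,  H_2 = 0.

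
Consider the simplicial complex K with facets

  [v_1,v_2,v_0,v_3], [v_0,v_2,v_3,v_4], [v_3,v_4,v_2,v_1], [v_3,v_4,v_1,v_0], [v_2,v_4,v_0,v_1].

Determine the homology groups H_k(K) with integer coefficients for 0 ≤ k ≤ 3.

Take the total order v_0 < v_1 < v_2 < v_3 < v_4 on the vertex set. Then K (dimension 3) consists of the simplices:

  0-simplices (5): [v_0], [v_1], [v_2], [v_3], [v_4]
  1-simplices (10): [v_0,v_1], [v_0,v_2], [v_0,v_3], [v_0,v_4], [v_1,v_2], [v_1,v_3], [v_1,v_4], [v_2,v_3], [v_2,v_4], [v_3,v_4]
  2-simplices (10): [v_0,v_1,v_2], [v_0,v_1,v_3], [v_0,v_1,v_4], [v_0,v_2,v_3], [v_0,v_2,v_4], [v_0,v_3,v_4], [v_1,v_2,v_3], [v_1,v_2,v_4], [v_1,v_3,v_4], [v_2,v_3,v_4]
  3-simplices (5): [v_0,v_1,v_2,v_3], [v_0,v_1,v_2,v_4], [v_0,v_1,v_3,v_4], [v_0,v_2,v_3,v_4], [v_1,v_2,v_3,v_4]

giving chain groups C_0 ≅ Z^5, C_1 ≅ Z^10, C_2 ≅ Z^10, C_3 ≅ Z^5.

∂_1: C_1 → C_0 sends each edge [p,q] (with p < q) to q − p. For instance
  ∂[v_0,v_3] = [v_3] − [v_0].
The resulting 5×10 matrix has rank 4, and its Smith normal form has invariant factors (1,1,1,1).

The boundary map ∂_2: C_2 → C_1 maps a triangle to the signed sum of its edges. For instance
  ∂[v_0,v_3,v_4] = [v_3,v_4] − [v_0,v_4] + [v_0,v_3],
  ∂[v_0,v_1,v_2] = [v_1,v_2] − [v_0,v_2] + [v_0,v_1].
The 10×10 boundary matrix has rank 6 and Smith normal form diag(1,1,1,1,1,1).

Boundary ∂_3: C_3 → C_2 sends each 3-simplex σ to the alternating sum Σ_i (−1)^i (σ with its i-th vertex removed). For instance
  ∂[v_0,v_1,v_2,v_4] = [v_1,v_2,v_4] − [v_0,v_2,v_4] + [v_0,v_1,v_4] − [v_0,v_1,v_2],
  ∂[v_0,v_1,v_3,v_4] = [v_1,v_3,v_4] − [v_0,v_3,v_4] + [v_0,v_1,v_4] − [v_0,v_1,v_3].
The resulting 10×5 matrix has rank 4, and its Smith normal form has invariant factors (1,1,1,1).

From H_k ≅ ker(∂_k) / im(∂_{k+1}) we obtain:

  H_0: rank C_0 − rank ∂_1 = 5 − 4 = 1, and the invariant factors of ∂_1 are all 1, so H_0 = Z.
  H_1: rank ker ∂_1 − rank ∂_2 = (10 − 4) − 6 = 0, and the invariant factors of ∂_2 are all 1, so H_1 = 0.
  H_2: rank ker ∂_2 − rank ∂_3 = (10 − 6) − 4 = 0, and the invariant factors of ∂_3 are all 1, so H_2 = 0.
  H_3: rank ker ∂_3 − rank ∂_4 = (5 − 4) − 0 = 1, and there is no ∂_4, so H_3 = Z.

As a check, the Euler characteristic is 5 − 10 + 10 − 5 = 0, which agrees with 1 − 0 + 0 − 1 = 0.
(K is a triangulation of the 3-sphere S^3.)

H_0 ≅ Z,  H_1 = 0,  H_2 = 0,  H_3 ≅ Z.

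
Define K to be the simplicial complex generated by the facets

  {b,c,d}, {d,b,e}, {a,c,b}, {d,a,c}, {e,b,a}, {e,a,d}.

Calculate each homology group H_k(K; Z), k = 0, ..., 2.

Order the vertices as a < b < c < d < e. Listing each simplex with vertices in this order, K has dimension 2 with simplices:

  0-simplices (5): a, b, c, d, e
  1-simplices (9): ab, ac, ad, ae, bc, bd, be, cd, de
  2-simplices (6): abc, abe, acd, ade, bcd, bde

Hence C_0 ≅ Z^5, C_1 ≅ Z^9, C_2 ≅ Z^6.

Boundary ∂_1: C_1 → C_0 is given by ∂[p,q] = [q] − [p].
This gives a 5×9 integer matrix of rank 4; reducing to Smith normal form yields diagonal entries (1,1,1,1).

The boundary map ∂_2: C_2 → C_1 acts by ∂[p,q,r] = [q,r] − [p,r] + [p,q]. For instance
  ∂acd = cd − ad + ac,
  ∂abe = be − ae + ab.
The resulting 9×6 matrix has rank 5, and its Smith normal form has invariant factors (1,1,1,1,1).

From H_k ≅ ker(∂_k) / im(∂_{k+1}) we obtain:

  H_0: rank C_0 − rank ∂_1 = 5 − 4 = 1, and the invariant factors of ∂_1 are all 1, so H_0 ≅ Z.
  H_1: rank ker ∂_1 − rank ∂_2 = (9 − 4) − 5 = 0, and the invariant factors of ∂_2 are all 1, so H_1 ≅ 0.
  H_2: rank ker ∂_2 − rank ∂_3 = (6 − 5) − 0 = 1, and there is no ∂_3, so H_2 ≅ Z.

As a check, the Euler characteristic is 5 − 9 + 6 = 2, which agrees with 1 − 0 + 1 = 2.

H_0 ≅ Z,  H_1 = 0,  H_2 ≅ Z.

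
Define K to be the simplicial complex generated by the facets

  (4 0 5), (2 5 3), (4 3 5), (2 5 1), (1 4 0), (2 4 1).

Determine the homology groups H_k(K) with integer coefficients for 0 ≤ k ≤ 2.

H_0 = Z,  H_1 = Z,  H_2 = 0.

Take the total order 0 < 1 < 2 < 3 < 4 < 5 on the vertex set. Then K (dimension 2) consists of the simplices:

  0-simplices (6): [0], [1], [2], [3], [4], [5]
  1-simplices (12): [0,1], [0,4], [0,5], [1,2], [1,4], [1,5], [2,3], [2,4], [2,5], [3,4], [3,5], [4,5]
  2-simplices (6): [0,1,4], [0,4,5], [1,2,4], [1,2,5], [2,3,5], [3,4,5]

giving chain groups C_0 ≅ Z^6, C_1 ≅ Z^12, C_2 ≅ Z^6.

Boundary ∂_1: C_1 → C_0 sends each edge [p,q] (with p < q) to q − p. For instance
  ∂[2,5] = [5] − [2].
The 6×12 boundary matrix has rank 5 and Smith normal form diag(1,1,1,1,1).

The boundary map ∂_2: C_2 → C_1 acts by ∂[p,q,r] = [q,r] − [p,r] + [p,q]. For instance
  ∂[0,4,5] = [4,5] − [0,5] + [0,4],
  ∂[2,3,5] = [3,5] − [2,5] + [2,3].
This gives a 12×6 integer matrix of rank 6; reducing to Smith normal form yields diagonal entries (1,1,1,1,1,1).

Reading off H_k = ker ∂_k / im ∂_{k+1}:

  H_0: rank C_0 − rank ∂_1 = 6 − 5 = 1, and the invariant factors of ∂_1 are all 1, so H_0 ≅ Z.
  H_1: rank ker ∂_1 − rank ∂_2 = (12 − 5) − 6 = 1, and the invariant factors of ∂_2 are all 1, so H_1 ≅ Z.
  H_2: rank ker ∂_2 − rank ∂_3 = (6 − 6) − 0 = 0, and there is no ∂_3, so H_2 ≅ 0.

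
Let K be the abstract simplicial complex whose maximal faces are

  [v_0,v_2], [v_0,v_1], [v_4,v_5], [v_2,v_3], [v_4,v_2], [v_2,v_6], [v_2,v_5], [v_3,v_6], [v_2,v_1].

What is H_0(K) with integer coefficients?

H_0 = Z.

We work with the vertex ordering v_0 < v_1 < v_2 < v_3 < v_4 < v_5 < v_6. The simplices of K, each written with vertices in increasing order, are:

  0-simplices (7): [v_0], [v_1], [v_2], [v_3], [v_4], [v_5], [v_6]
  1-simplices (9): [v_0,v_1], [v_0,v_2], [v_1,v_2], [v_2,v_3], [v_2,v_4], [v_2,v_5], [v_2,v_6], [v_3,v_6], [v_4,v_5]

so the chain groups are C_0 ≅ Z^7, C_1 ≅ Z^9.

∂_1: C_1 → C_0 is given by ∂[p,q] = [q] − [p]. For instance
  ∂[v_1,v_2] = [v_2] − [v_1].
This gives a 7×9 integer matrix of rank 6; reducing to Smith normal form yields diagonal entries (1,1,1,1,1,1).

Computing H_k = (kernel of ∂_k) / (image of ∂_{k+1}):

  H_0: rank C_0 − rank ∂_1 = 7 − 6 = 1, and the invariant factors of ∂_1 are all 1, so H_0 ≅ Z.

(K is a triangulation of a wedge of 3 circles.)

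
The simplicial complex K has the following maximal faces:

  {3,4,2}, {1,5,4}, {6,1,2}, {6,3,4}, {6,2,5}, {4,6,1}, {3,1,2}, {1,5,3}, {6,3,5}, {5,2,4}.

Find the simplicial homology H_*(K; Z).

K has 6 vertices, 15 edges, 10 triangles.
rank ∂_0 = 0, rank ∂_1 = 5 ⇒ b_0 = 6 − 0 − 5 = 1; all invariant factors of ∂_1 are 1 so no torsion. So H_0 ≅ Z.
rank ∂_1 = 5, rank ∂_2 = 10 ⇒ b_1 = 15 − 5 − 10 = 0; ∂_2 has invariant factor(s) [2] giving torsion. So H_1 ≅ Z/2Z.
rank ∂_2 = 10, rank ∂_3 = 0 ⇒ b_2 = 10 − 10 − 0 = 0. So H_2 ≅ 0.

H_0 ≅ Z,  H_1 ≅ Z/2Z,  H_2 = 0.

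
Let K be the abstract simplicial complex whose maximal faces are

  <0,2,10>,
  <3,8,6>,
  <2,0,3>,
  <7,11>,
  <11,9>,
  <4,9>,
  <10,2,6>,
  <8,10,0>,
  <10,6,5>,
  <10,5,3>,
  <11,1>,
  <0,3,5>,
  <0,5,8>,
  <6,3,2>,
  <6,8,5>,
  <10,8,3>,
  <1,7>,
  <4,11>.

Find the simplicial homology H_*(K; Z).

H_0 ≅ Z^2,  H_1 ≅ Z^2 ⊕ Z/2Z,  H_2 = 0.

We work with the vertex ordering 0 < 1 < 2 < 3 < 4 < 5 < 6 < 7 < 8 < 9 < 10 < 11. The simplices of K, each written with vertices in increasing order, are:

  0-simplices (12): [0], [1], [2], [3], [4], [5], [6], [7], [8], [9], [10], [11]
  1-simplices (24): (24 of them)
  2-simplices (12): [0,2,3], [0,2,10], [0,3,5], [0,5,8], [0,8,10], [2,3,6], [2,6,10], [3,5,10], [3,6,8], [3,8,10], [5,6,8], [5,6,10]

Hence C_0 ≅ Z^12, C_1 ≅ Z^24, C_2 ≅ Z^12.

∂_1: C_1 → C_0 maps an edge to its endpoints' difference, ∂[p,q] = q − p.
The resulting 12×24 matrix has rank 10, and its Smith normal form has invariant factors (1,1,1,1,1,1,1,1,1,1).

The boundary map ∂_2: C_2 → C_1 sends each 2-simplex [p,q,r] to [q,r] − [p,r] + [p,q]. For instance
  ∂[3,8,10] = [8,10] − [3,10] + [3,8],
  ∂[0,3,5] = [3,5] − [0,5] + [0,3].
This gives a 24×12 integer matrix of rank 12; reducing to Smith normal form yields diagonal entries (1,1,1,1,1,1,1,1,1,1,1,2).

Reading off H_k = ker ∂_k / im ∂_{k+1}:

  H_0: rank C_0 − rank ∂_1 = 12 − 10 = 2, and the invariant factors of ∂_1 are all 1, so H_0 ≅ Z^2.
  H_1: rank ker ∂_1 − rank ∂_2 = (24 − 10) − 12 = 2, and ∂_2 has invariant factor 2 > 1, so H_1 ≅ Z^2 ⊕ Z/2Z.
  H_2: rank ker ∂_2 − rank ∂_3 = (12 − 12) − 0 = 0, and there is no ∂_3, so H_2 ≅ 0.

As a check, the Euler characteristic is 12 − 24 + 12 = 0, which agrees with 2 − 2 + 0 = 0.
(K is a triangulation of the disjoint union of a wedge of 2 circles and the real projective plane RP^2.)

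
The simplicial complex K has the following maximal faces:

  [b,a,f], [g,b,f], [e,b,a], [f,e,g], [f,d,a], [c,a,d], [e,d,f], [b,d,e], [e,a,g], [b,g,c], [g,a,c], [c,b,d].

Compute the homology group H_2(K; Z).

H_2 ≅ 0.

Order the vertices as a < b < c < d < e < f < g. Listing each simplex with vertices in this order, K has dimension 2 with simplices:

  0-simplices (7): a, b, c, d, e, f, g
  1-simplices (18): ab, ac, ad, ae, af, ag, bc, bd, be, bf, bg, cd, cg, de, df, ef, eg, fg
  2-simplices (12): abe, abf, acd, acg, adf, aeg, bcd, bcg, bde, bfg, def, efg

giving chain groups C_0 ≅ Z^7, C_1 ≅ Z^18, C_2 ≅ Z^12.

∂_1: C_1 → C_0 is given by ∂[p,q] = [q] − [p].
This gives a 7×18 integer matrix of rank 6; reducing to Smith normal form yields diagonal entries (1,1,1,1,1,1).

Boundary ∂_2: C_2 → C_1 maps a triangle to the signed sum of its edges. For instance
  ∂efg = fg − eg + ef,
  ∂aeg = eg − ag + ae.
As a 18×12 matrix over Z this has rank 12, with invariant factors (1,1,1,1,1,1,1,1,1,1,1,2).

Now H_k = ker ∂_k / im ∂_{k+1}, so:

  H_2: rank ker ∂_2 − rank ∂_3 = (12 − 12) − 0 = 0, and there is no ∂_3, so H_2 ≅ 0.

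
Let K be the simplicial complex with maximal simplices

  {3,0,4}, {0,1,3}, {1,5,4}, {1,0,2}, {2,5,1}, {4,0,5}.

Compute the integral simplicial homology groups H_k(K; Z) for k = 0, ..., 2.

H_0 ≅ Z,  H_1 ≅ Z,  H_2 = 0.

Fix the vertex order 0 < 1 < 2 < 3 < 4 < 5 and write every simplex with vertices in increasing order. Then dim K = 2 and the simplices of K are:

  0-simplices (6): [0], [1], [2], [3], [4], [5]
  1-simplices (12): [0,1], [0,2], [0,3], [0,4], [0,5], [1,2], [1,3], [1,4], [1,5], [2,5], [3,4], [4,5]
  2-simplices (6): [0,1,2], [0,1,3], [0,3,4], [0,4,5], [1,2,5], [1,4,5]

so the chain groups are C_0 ≅ Z^6, C_1 ≅ Z^12, C_2 ≅ Z^6.

The boundary map ∂_1: C_1 → C_0 is given by ∂[p,q] = [q] − [p]. For instance
  ∂[0,2] = [2] − [0].
The resulting 6×12 matrix has rank 5, and its Smith normal form has invariant factors (1,1,1,1,1).

The boundary map ∂_2: C_2 → C_1 acts by ∂[p,q,r] = [q,r] − [p,r] + [p,q]. For instance
  ∂[1,2,5] = [2,5] − [1,5] + [1,2],
  ∂[1,4,5] = [4,5] − [1,5] + [1,4].
This gives a 12×6 integer matrix of rank 6; reducing to Smith normal form yields diagonal entries (1,1,1,1,1,1).

Now H_k = ker ∂_k / im ∂_{k+1}, so:

  H_0: rank C_0 − rank ∂_1 = 6 − 5 = 1, and the invariant factors of ∂_1 are all 1, so H_0 = Z.
  H_1: rank ker ∂_1 − rank ∂_2 = (12 − 5) − 6 = 1, and the invariant factors of ∂_2 are all 1, so H_1 = Z.
  H_2: rank ker ∂_2 − rank ∂_3 = (6 − 6) − 0 = 0, and there is no ∂_3, so H_2 = 0.

(K is a triangulation of the cylinder S^1 x I.)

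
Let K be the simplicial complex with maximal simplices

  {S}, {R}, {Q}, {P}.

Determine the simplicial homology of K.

H_0 = Z^4.

Order the vertices as P < Q < R < S. Listing each simplex with vertices in this order, K has dimension 0 with simplices:

  0-simplices (4): P, Q, R, S

so the chain groups are C_0 ≅ Z^4.

From H_k ≅ ker(∂_k) / im(∂_{k+1}) we obtain:

  H_0: rank C_0 − rank ∂_1 = 4 − 0 = 4, and there is no ∂_1, so H_0 ≅ Z^4.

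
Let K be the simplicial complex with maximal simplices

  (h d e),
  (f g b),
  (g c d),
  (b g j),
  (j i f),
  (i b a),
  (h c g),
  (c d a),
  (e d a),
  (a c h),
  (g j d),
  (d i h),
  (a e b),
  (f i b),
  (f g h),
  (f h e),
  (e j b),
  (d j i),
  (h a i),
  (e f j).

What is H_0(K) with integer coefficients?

K has 10 vertices, 30 edges, 20 triangles.
rank ∂_0 = 0, rank ∂_1 = 9 ⇒ b_0 = 10 − 0 − 9 = 1; all invariant factors of ∂_1 are 1 so no torsion. So H_0 = Z.

H_0 = Z.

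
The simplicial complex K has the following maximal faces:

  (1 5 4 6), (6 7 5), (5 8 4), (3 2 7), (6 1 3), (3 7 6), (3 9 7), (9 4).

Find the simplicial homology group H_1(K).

We work with the vertex ordering 1 < 2 < 3 < 4 < 5 < 6 < 7 < 8 < 9. The simplices of K, each written with vertices in increasing order, are:

  0-simplices (9): [1], [2], [3], [4], [5], [6], [7], [8], [9]
  1-simplices (18): [1,3], [1,4], [1,5], [1,6], [2,3], [2,7], [3,6], [3,7], [3,9], [4,5], [4,6], [4,8], [4,9], [5,6], [5,7], [5,8], [6,7], [7,9]
  2-simplices (10): [1,3,6], [1,4,5], [1,4,6], [1,5,6], [2,3,7], [3,6,7], [3,7,9], [4,5,6], [4,5,8], [5,6,7]
  3-simplices (1): [1,4,5,6]

so the chain groups are C_0 ≅ Z^9, C_1 ≅ Z^18, C_2 ≅ Z^10, C_3 ≅ Z^1.

Boundary ∂_1: C_1 → C_0 maps an edge to its endpoints' difference, ∂[p,q] = q − p. For instance
  ∂[5,6] = [6] − [5].
The 9×18 boundary matrix has rank 8 and Smith normal form diag(1,1,1,1,1,1,1,1).

Boundary ∂_2: C_2 → C_1 acts by ∂[p,q,r] = [q,r] − [p,r] + [p,q]. For instance
  ∂[4,5,8] = [5,8] − [4,8] + [4,5],
  ∂[4,5,6] = [5,6] − [4,6] + [4,5].
The resulting 18×10 matrix has rank 9, and its Smith normal form has invariant factors (1,1,1,1,1,1,1,1,1).

The boundary map ∂_3: C_3 → C_2 sends each 3-simplex σ to the alternating sum Σ_i (−1)^i (σ with its i-th vertex removed). For instance
  ∂[1,4,5,6] = [4,5,6] − [1,5,6] + [1,4,6] − [1,4,5].
As a 10×1 matrix over Z this has rank 1, with invariant factors (1).

Now H_k = ker ∂_k / im ∂_{k+1}, so:

  H_1: rank ker ∂_1 − rank ∂_2 = (18 − 8) − 9 = 1, and the invariant factors of ∂_2 are all 1, so H_1 = Z.

H_1 = Z.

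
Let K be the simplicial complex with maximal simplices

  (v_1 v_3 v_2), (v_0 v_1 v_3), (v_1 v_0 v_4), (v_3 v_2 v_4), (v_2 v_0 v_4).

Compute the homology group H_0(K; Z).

Order the vertices as v_0 < v_1 < v_2 < v_3 < v_4. Listing each simplex with vertices in this order, K has dimension 2 with simplices:

  0-simplices (5): [v_0], [v_1], [v_2], [v_3], [v_4]
  1-simplices (10): [v_0,v_1], [v_0,v_2], [v_0,v_3], [v_0,v_4], [v_1,v_2], [v_1,v_3], [v_1,v_4], [v_2,v_3], [v_2,v_4], [v_3,v_4]
  2-simplices (5): [v_0,v_1,v_3], [v_0,v_1,v_4], [v_0,v_2,v_4], [v_1,v_2,v_3], [v_2,v_3,v_4]

Hence C_0 ≅ Z^5, C_1 ≅ Z^10, C_2 ≅ Z^5.

The boundary map ∂_1: C_1 → C_0 maps an edge to its endpoints' difference, ∂[p,q] = q − p. For instance
  ∂[v_1,v_2] = [v_2] − [v_1].
As a 5×10 matrix over Z this has rank 4, with invariant factors (1,1,1,1).

The boundary map ∂_2: C_2 → C_1 maps a triangle to the signed sum of its edges. For instance
  ∂[v_0,v_2,v_4] = [v_2,v_4] − [v_0,v_4] + [v_0,v_2],
  ∂[v_0,v_1,v_4] = [v_1,v_4] − [v_0,v_4] + [v_0,v_1].
As a 10×5 matrix over Z this has rank 5, with invariant factors (1,1,1,1,1).

From H_k ≅ ker(∂_k) / im(∂_{k+1}) we obtain:

  H_0: rank C_0 − rank ∂_1 = 5 − 4 = 1, and the invariant factors of ∂_1 are all 1, so H_0 ≅ Z.

H_0 = Z.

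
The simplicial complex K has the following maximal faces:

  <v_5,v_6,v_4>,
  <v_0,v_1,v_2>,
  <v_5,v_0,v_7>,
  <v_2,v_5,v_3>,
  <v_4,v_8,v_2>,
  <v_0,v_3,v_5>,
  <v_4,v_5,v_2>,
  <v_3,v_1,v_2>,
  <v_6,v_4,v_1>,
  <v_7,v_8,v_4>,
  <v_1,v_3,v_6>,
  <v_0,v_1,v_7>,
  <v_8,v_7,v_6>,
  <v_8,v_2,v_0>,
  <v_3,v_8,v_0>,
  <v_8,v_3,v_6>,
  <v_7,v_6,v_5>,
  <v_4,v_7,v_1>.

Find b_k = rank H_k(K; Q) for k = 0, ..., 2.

Take the total order v_0 < v_1 < v_2 < v_3 < v_4 < v_5 < v_6 < v_7 < v_8 on the vertex set. Then K (dimension 2) consists of the simplices:

  0-simplices (9): [v_0], [v_1], [v_2], [v_3], [v_4], [v_5], [v_6], [v_7], [v_8]
  1-simplices (27): (27 of them)
  2-simplices (18): (18 of them)

so the chain groups are C_0 ≅ Z^9, C_1 ≅ Z^27, C_2 ≅ Z^18.

∂_1: C_1 → C_0 sends each edge [p,q] (with p < q) to q − p. For instance
  ∂[v_6,v_8] = [v_8] − [v_6].
This gives a 9×27 integer matrix of rank 8; reducing to Smith normal form yields diagonal entries (1,1,1,1,1,1,1,1).

∂_2: C_2 → C_1 maps a triangle to the signed sum of its edges. For instance
  ∂[v_0,v_1,v_2] = [v_1,v_2] − [v_0,v_2] + [v_0,v_1],
  ∂[v_1,v_2,v_3] = [v_2,v_3] − [v_1,v_3] + [v_1,v_2].
As a 27×18 matrix over Z this has rank 18, with invariant factors (1,1,1,1,1,1,1,1,1,1,1,1,1,1,1,1,1,2).

From H_k ≅ ker(∂_k) / im(∂_{k+1}) we obtain:

  H_0: rank C_0 − rank ∂_1 = 9 − 8 = 1, and the invariant factors of ∂_1 are all 1, so H_0 ≅ Z.
  H_1: rank ker ∂_1 − rank ∂_2 = (27 − 8) − 18 = 1, and ∂_2 has invariant factor 2 > 1, so H_1 ≅ Z ⊕ Z_2.
  H_2: rank ker ∂_2 − rank ∂_3 = (18 − 18) − 0 = 0, and there is no ∂_3, so H_2 ≅ 0.

As a check, the Euler characteristic is 9 − 27 + 18 = 0, which agrees with 1 − 1 + 0 = 0.
(K is a triangulation of the Klein bottle.)

Hence the Betti numbers are b_0 = 1, b_1 = 1, b_2 = 0.

b_0 = 1, b_1 = 1, b_2 = 0.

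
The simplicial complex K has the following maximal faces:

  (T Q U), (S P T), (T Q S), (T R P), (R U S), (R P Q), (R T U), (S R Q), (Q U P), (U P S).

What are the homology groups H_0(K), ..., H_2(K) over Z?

H_0 ≅ Z,  H_1 ≅ Z/2,  H_2 = 0.

We work with the vertex ordering P < Q < R < S < T < U. The simplices of K, each written with vertices in increasing order, are:

  0-simplices (6): P, Q, R, S, T, U
  1-simplices (15): PQ, PR, PS, PT, PU, QR, QS, QT, QU, RS, RT, RU, ST, SU, TU
  2-simplices (10): PQR, PQU, PRT, PST, PSU, QRS, QST, QTU, RSU, RTU

Hence C_0 ≅ Z^6, C_1 ≅ Z^15, C_2 ≅ Z^10.

Boundary ∂_1: C_1 → C_0 is given by ∂[p,q] = [q] − [p].
As a 6×15 matrix over Z this has rank 5, with invariant factors (1,1,1,1,1).

Boundary ∂_2: C_2 → C_1 sends each 2-simplex [p,q,r] to [q,r] − [p,r] + [p,q]. For instance
  ∂PQR = QR − PR + PQ,
  ∂QRS = RS − QS + QR.
This gives a 15×10 integer matrix of rank 10; reducing to Smith normal form yields diagonal entries (1,1,1,1,1,1,1,1,1,2).

Computing H_k = (kernel of ∂_k) / (image of ∂_{k+1}):

  H_0: rank C_0 − rank ∂_1 = 6 − 5 = 1, and the invariant factors of ∂_1 are all 1, so H_0 = Z.
  H_1: rank ker ∂_1 − rank ∂_2 = (15 − 5) − 10 = 0, and ∂_2 has invariant factor 2 > 1, so H_1 = Z/2.
  H_2: rank ker ∂_2 − rank ∂_3 = (10 − 10) − 0 = 0, and there is no ∂_3, so H_2 = 0.

As a check, the Euler characteristic is 6 − 15 + 10 = 1, which agrees with 1 − 0 + 0 = 1.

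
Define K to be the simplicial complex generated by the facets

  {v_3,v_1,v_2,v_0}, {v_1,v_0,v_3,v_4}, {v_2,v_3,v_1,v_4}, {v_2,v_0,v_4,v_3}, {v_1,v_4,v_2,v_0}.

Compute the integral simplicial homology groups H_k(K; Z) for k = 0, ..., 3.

H_0 = Z,  H_1 = 0,  H_2 = 0,  H_3 = Z.

Fix the vertex order v_0 < v_1 < v_2 < v_3 < v_4 and write every simplex with vertices in increasing order. Then dim K = 3 and the simplices of K are:

  0-simplices (5): [v_0], [v_1], [v_2], [v_3], [v_4]
  1-simplices (10): [v_0,v_1], [v_0,v_2], [v_0,v_3], [v_0,v_4], [v_1,v_2], [v_1,v_3], [v_1,v_4], [v_2,v_3], [v_2,v_4], [v_3,v_4]
  2-simplices (10): [v_0,v_1,v_2], [v_0,v_1,v_3], [v_0,v_1,v_4], [v_0,v_2,v_3], [v_0,v_2,v_4], [v_0,v_3,v_4], [v_1,v_2,v_3], [v_1,v_2,v_4], [v_1,v_3,v_4], [v_2,v_3,v_4]
  3-simplices (5): [v_0,v_1,v_2,v_3], [v_0,v_1,v_2,v_4], [v_0,v_1,v_3,v_4], [v_0,v_2,v_3,v_4], [v_1,v_2,v_3,v_4]

giving chain groups C_0 ≅ Z^5, C_1 ≅ Z^10, C_2 ≅ Z^10, C_3 ≅ Z^5.

∂_1: C_1 → C_0 is given by ∂[p,q] = [q] − [p].
This gives a 5×10 integer matrix of rank 4; reducing to Smith normal form yields diagonal entries (1,1,1,1).

∂_2: C_2 → C_1 maps a triangle to the signed sum of its edges. For instance
  ∂[v_0,v_1,v_2] = [v_1,v_2] − [v_0,v_2] + [v_0,v_1],
  ∂[v_1,v_3,v_4] = [v_3,v_4] − [v_1,v_4] + [v_1,v_3].
This gives a 10×10 integer matrix of rank 6; reducing to Smith normal form yields diagonal entries (1,1,1,1,1,1).

∂_3: C_3 → C_2 sends each 3-simplex σ to the alternating sum Σ_i (−1)^i (σ with its i-th vertex removed). For instance
  ∂[v_0,v_1,v_2,v_4] = [v_1,v_2,v_4] − [v_0,v_2,v_4] + [v_0,v_1,v_4] − [v_0,v_1,v_2],
  ∂[v_1,v_2,v_3,v_4] = [v_2,v_3,v_4] − [v_1,v_3,v_4] + [v_1,v_2,v_4] − [v_1,v_2,v_3].
As a 10×5 matrix over Z this has rank 4, with invariant factors (1,1,1,1).

Computing H_k = (kernel of ∂_k) / (image of ∂_{k+1}):

  H_0: rank C_0 − rank ∂_1 = 5 − 4 = 1, and the invariant factors of ∂_1 are all 1, so H_0 = Z.
  H_1: rank ker ∂_1 − rank ∂_2 = (10 − 4) − 6 = 0, and the invariant factors of ∂_2 are all 1, so H_1 = 0.
  H_2: rank ker ∂_2 − rank ∂_3 = (10 − 6) − 4 = 0, and the invariant factors of ∂_3 are all 1, so H_2 = 0.
  H_3: rank ker ∂_3 − rank ∂_4 = (5 − 4) − 0 = 1, and there is no ∂_4, so H_3 = Z.

As a check, the Euler characteristic is 5 − 10 + 10 − 5 = 0, which agrees with 1 − 0 + 0 − 1 = 0.
(K is a triangulation of the 3-sphere S^3.)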